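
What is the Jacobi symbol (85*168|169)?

1

By multiplicativity, (85·168|169) = (85|169)·(168|169).
First factor (85|169):
(85|169)
  = (169|85)    [QR: 85 ≡ 1 mod 4, sign kept]
  = (84|85)    [169 ≡ 84 mod 85]
  = (21|85)    [85 ≡ 5 mod 8 ⇒ (2|85)^2 = +1]
  = (85|21)    [QR: 21 ≡ 1 mod 4, sign kept]
  = (1|21)    [85 ≡ 1 mod 21]
  = 1    [(1|21) = 1]
Second factor (168|169):
(168|169)
  = (21|169)    [169 ≡ 1 mod 8 ⇒ (2|169)^3 = +1]
  = (169|21)    [QR: 21 ≡ 1 mod 4, sign kept]
  = (1|21)    [169 ≡ 1 mod 21]
  = 1    [(1|21) = 1]
Product: (1)·(1) = 1.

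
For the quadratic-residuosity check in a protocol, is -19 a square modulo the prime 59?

(-19/59)
  = (40/59)    [-19 ≡ 40 mod 59]
  = -(5/59)    [59 ≡ 3 mod 8 ⇒ (2/59)^3 = -1]
  = -(59/5)    [QR: 5 ≡ 1 mod 4, sign kept]
  = -(4/5)    [59 ≡ 4 mod 5]
  = -(1/5)    [5 ≡ 5 mod 8 ⇒ (2/5)^2 = +1]
  = -1    [(1/5) = 1]
The Legendre symbol is -1, so x^2 ≡ -19 (mod 59) has no solution.

no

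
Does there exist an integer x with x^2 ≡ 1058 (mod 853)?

Reduce the numerator: 1058 ≡ 205 (mod 853), so (1058|853) = (205|853).
205 ≡ 1 (mod 4), so quadratic reciprocity gives (205|853) = (853|205). Reduce: 853 ≡ 33 (mod 205). Now have (33|205).
33 ≡ 1 (mod 4), so quadratic reciprocity gives (33|205) = (205|33). Reduce: 205 ≡ 7 (mod 33). Now have (7|33).
33 ≡ 1 (mod 4), so quadratic reciprocity gives (7|33) = (33|7). Reduce: 33 ≡ 5 (mod 7). Now have (5|7).
5 ≡ 1 (mod 4), so quadratic reciprocity gives (5|7) = (7|5). Reduce: 7 ≡ 2 (mod 5). Now have (2|5).
Factor out 2: 2 = 2. Since 5 ≡ 5 (mod 8), (2|5) = -1. Now have -(1|5).
(1|5) = 1. Collecting the sign factors: -1.
(1058|853) = -1, and 853 is prime, so 1058 is not a quadratic residue mod 853.

no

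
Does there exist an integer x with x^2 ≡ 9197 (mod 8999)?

no

(9197|8999)
  = (198|8999)    [9197 ≡ 198 mod 8999]
  = (99|8999)    [8999 ≡ 7 mod 8 ⇒ (2|8999) = +1]
  = -(8999|99)    [QR: both ≡ 3 mod 4, sign flips]
  = -(89|99)    [8999 ≡ 89 mod 99]
  = -(99|89)    [QR: 89 ≡ 1 mod 4, sign kept]
  = -(10|89)    [99 ≡ 10 mod 89]
  = -(5|89)    [89 ≡ 1 mod 8 ⇒ (2|89) = +1]
  = -(89|5)    [QR: 5 ≡ 1 mod 4, sign kept]
  = -(4|5)    [89 ≡ 4 mod 5]
  = -(1|5)    [5 ≡ 5 mod 8 ⇒ (2|5)^2 = +1]
  = -1    [(1|5) = 1]
The Legendre symbol is -1, so x^2 ≡ 9197 (mod 8999) has no solution.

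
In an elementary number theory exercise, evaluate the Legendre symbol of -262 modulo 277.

-1

(-262/277)
  = (262/277)    [277 ≡ 1 mod 4 ⇒ (-1/277) = +1]
  = -(131/277)    [277 ≡ 5 mod 8 ⇒ (2/277) = -1]
  = -(277/131)    [QR: 277 ≡ 1 mod 4, sign kept]
  = -(15/131)    [277 ≡ 15 mod 131]
  = (131/15)    [QR: both ≡ 3 mod 4, sign flips]
  = (11/15)    [131 ≡ 11 mod 15]
  = -(15/11)    [QR: both ≡ 3 mod 4, sign flips]
  = -(4/11)    [15 ≡ 4 mod 11]
  = -(1/11)    [11 ≡ 3 mod 8 ⇒ (2/11)^2 = +1]
  = -1    [(1/11) = 1]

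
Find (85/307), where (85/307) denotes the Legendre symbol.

-1

85 ≡ 1 (mod 4), so quadratic reciprocity gives (85/307) = (307/85). Reduce: 307 ≡ 52 (mod 85). Now have (52/85).
Factor out 2: 52 = 2^2·13. Since 85 ≡ 5 (mod 8), (2/85) = -1, and (2/85)^2 = +1. Now have (13/85).
13 ≡ 1 (mod 4), so quadratic reciprocity gives (13/85) = (85/13). Reduce: 85 ≡ 7 (mod 13). Now have (7/13).
13 ≡ 1 (mod 4), so quadratic reciprocity gives (7/13) = (13/7). Reduce: 13 ≡ 6 (mod 7). Now have (6/7).
Factor out 2: 6 = 2·3. Since 7 ≡ 7 (mod 8), (2/7) = +1. Now have (3/7).
Both 3 ≡ 3 and 7 ≡ 3 (mod 4), so reciprocity gives (3/7) = -(7/3). Reduce: 7 ≡ 1 (mod 3). Now have -(1/3).
(1/3) = 1. Collecting the sign factors: -1.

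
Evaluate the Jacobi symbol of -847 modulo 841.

1

Reduce the numerator: -847 ≡ 835 (mod 841), so (-847/841) = (835/841).
841 ≡ 1 (mod 4), so quadratic reciprocity gives (835/841) = (841/835). Reduce: 841 ≡ 6 (mod 835). Now have (6/835).
Factor out 2: 6 = 2·3. Since 835 ≡ 3 (mod 8), (2/835) = -1. Now have -(3/835).
Both 3 ≡ 3 and 835 ≡ 3 (mod 4), so reciprocity gives (3/835) = -(835/3). Reduce: 835 ≡ 1 (mod 3). Now have (1/3).
(1/3) = 1. Collecting the sign factors: 1.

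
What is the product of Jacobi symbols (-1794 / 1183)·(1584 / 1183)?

0

By multiplicativity, (-1794·1584 / 1183) = (-1794 / 1183)·(1584 / 1183).
First factor (-1794 / 1183):
(-1794 / 1183)
  = (572 / 1183)    [-1794 ≡ 572 mod 1183]
  = (143 / 1183)    [1183 ≡ 7 mod 8 ⇒ (2 / 1183)^2 = +1]
  = -(1183 / 143)    [QR: both ≡ 3 mod 4, sign flips]
  = -(39 / 143)    [1183 ≡ 39 mod 143]
  = (143 / 39)    [QR: both ≡ 3 mod 4, sign flips]
  = (26 / 39)    [143 ≡ 26 mod 39]
  = (13 / 39)    [39 ≡ 7 mod 8 ⇒ (2 / 39) = +1]
  = (39 / 13)    [QR: 13 ≡ 1 mod 4, sign kept]
  = (0 / 13)    [39 ≡ 0 mod 13]
  = 0    [numerator 0, gcd > 1]
Second factor (1584 / 1183):
(1584 / 1183)
  = (401 / 1183)    [1584 ≡ 401 mod 1183]
  = (1183 / 401)    [QR: 401 ≡ 1 mod 4, sign kept]
  = (381 / 401)    [1183 ≡ 381 mod 401]
  = (401 / 381)    [QR: 381 ≡ 1 mod 4, sign kept]
  = (20 / 381)    [401 ≡ 20 mod 381]
  = (5 / 381)    [381 ≡ 5 mod 8 ⇒ (2 / 381)^2 = +1]
  = (381 / 5)    [QR: 5 ≡ 1 mod 4, sign kept]
  = (1 / 5)    [381 ≡ 1 mod 5]
  = 1    [(1 / 5) = 1]
Product: (0)·(1) = 0.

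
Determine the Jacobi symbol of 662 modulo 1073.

Factor out 2: 662 = 2·331. Since 1073 ≡ 1 (mod 8), (2/1073) = +1. Now have (331/1073).
1073 ≡ 1 (mod 4), so quadratic reciprocity gives (331/1073) = (1073/331). Reduce: 1073 ≡ 80 (mod 331). Now have (80/331).
Factor out 2: 80 = 2^4·5. Since 331 ≡ 3 (mod 8), (2/331) = -1, and (2/331)^4 = +1. Now have (5/331).
5 ≡ 1 (mod 4), so quadratic reciprocity gives (5/331) = (331/5). Reduce: 331 ≡ 1 (mod 5). Now have (1/5).
(1/5) = 1. Collecting the sign factors: 1.

1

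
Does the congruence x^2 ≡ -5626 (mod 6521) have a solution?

(-5626|6521)
  = (5626|6521)    [6521 ≡ 1 mod 4 ⇒ (-1|6521) = +1]
  = (2813|6521)    [6521 ≡ 1 mod 8 ⇒ (2|6521) = +1]
  = (6521|2813)    [QR: 2813 ≡ 1 mod 4, sign kept]
  = (895|2813)    [6521 ≡ 895 mod 2813]
  = (2813|895)    [QR: 2813 ≡ 1 mod 4, sign kept]
  = (128|895)    [2813 ≡ 128 mod 895]
  = (1|895)    [895 ≡ 7 mod 8 ⇒ (2|895)^7 = +1]
  = 1    [(1|895) = 1]
(-5626|6521) = 1, and 6521 is prime, so -5626 is a quadratic residue mod 6521.

yes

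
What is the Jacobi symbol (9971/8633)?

(9971/8633)
  = (1338/8633)    [9971 ≡ 1338 mod 8633]
  = (669/8633)    [8633 ≡ 1 mod 8 ⇒ (2/8633) = +1]
  = (8633/669)    [QR: 669 ≡ 1 mod 4, sign kept]
  = (605/669)    [8633 ≡ 605 mod 669]
  = (669/605)    [QR: 605 ≡ 1 mod 4, sign kept]
  = (64/605)    [669 ≡ 64 mod 605]
  = (1/605)    [605 ≡ 5 mod 8 ⇒ (2/605)^6 = +1]
  = 1    [(1/605) = 1]

1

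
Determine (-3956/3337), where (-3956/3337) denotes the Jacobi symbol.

-1

Reduce the numerator: -3956 ≡ 2718 (mod 3337), so (-3956/3337) = (2718/3337).
Factor out 2: 2718 = 2·1359. Since 3337 ≡ 1 (mod 8), (2/3337) = +1. Now have (1359/3337).
3337 ≡ 1 (mod 4), so quadratic reciprocity gives (1359/3337) = (3337/1359). Reduce: 3337 ≡ 619 (mod 1359). Now have (619/1359).
Both 619 ≡ 3 and 1359 ≡ 3 (mod 4), so reciprocity gives (619/1359) = -(1359/619). Reduce: 1359 ≡ 121 (mod 619). Now have -(121/619).
121 ≡ 1 (mod 4), so quadratic reciprocity gives (121/619) = (619/121). Reduce: 619 ≡ 14 (mod 121). Now have -(14/121).
Factor out 2: 14 = 2·7. Since 121 ≡ 1 (mod 8), (2/121) = +1. Now have -(7/121).
121 ≡ 1 (mod 4), so quadratic reciprocity gives (7/121) = (121/7). Reduce: 121 ≡ 2 (mod 7). Now have -(2/7).
Factor out 2: 2 = 2. Since 7 ≡ 7 (mod 8), (2/7) = +1. Now have -(1/7).
(1/7) = 1. Collecting the sign factors: -1.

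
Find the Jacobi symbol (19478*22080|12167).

0

By multiplicativity, (19478·22080|12167) = (19478|12167)·(22080|12167).
First factor (19478|12167):
(19478|12167)
  = (7311|12167)    [19478 ≡ 7311 mod 12167]
  = -(12167|7311)    [QR: both ≡ 3 mod 4, sign flips]
  = -(4856|7311)    [12167 ≡ 4856 mod 7311]
  = -(607|7311)    [7311 ≡ 7 mod 8 ⇒ (2|7311)^3 = +1]
  = (7311|607)    [QR: both ≡ 3 mod 4, sign flips]
  = (27|607)    [7311 ≡ 27 mod 607]
  = -(607|27)    [QR: both ≡ 3 mod 4, sign flips]
  = -(13|27)    [607 ≡ 13 mod 27]
  = -(27|13)    [QR: 13 ≡ 1 mod 4, sign kept]
  = -(1|13)    [27 ≡ 1 mod 13]
  = -1    [(1|13) = 1]
Second factor (22080|12167):
(22080|12167)
  = (9913|12167)    [22080 ≡ 9913 mod 12167]
  = (12167|9913)    [QR: 9913 ≡ 1 mod 4, sign kept]
  = (2254|9913)    [12167 ≡ 2254 mod 9913]
  = (1127|9913)    [9913 ≡ 1 mod 8 ⇒ (2|9913) = +1]
  = (9913|1127)    [QR: 9913 ≡ 1 mod 4, sign kept]
  = (897|1127)    [9913 ≡ 897 mod 1127]
  = (1127|897)    [QR: 897 ≡ 1 mod 4, sign kept]
  = (230|897)    [1127 ≡ 230 mod 897]
  = (115|897)    [897 ≡ 1 mod 8 ⇒ (2|897) = +1]
  = (897|115)    [QR: 897 ≡ 1 mod 4, sign kept]
  = (92|115)    [897 ≡ 92 mod 115]
  = (23|115)    [115 ≡ 3 mod 8 ⇒ (2|115)^2 = +1]
  = -(115|23)    [QR: both ≡ 3 mod 4, sign flips]
  = -(0|23)    [115 ≡ 0 mod 23]
  = 0    [numerator 0, gcd > 1]
Product: (-1)·(0) = 0.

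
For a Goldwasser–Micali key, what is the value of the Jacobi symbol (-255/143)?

-1

Reduce the numerator: -255 ≡ 31 (mod 143), so (-255/143) = (31/143).
Both 31 ≡ 3 and 143 ≡ 3 (mod 4), so reciprocity gives (31/143) = -(143/31). Reduce: 143 ≡ 19 (mod 31). Now have -(19/31).
Both 19 ≡ 3 and 31 ≡ 3 (mod 4), so reciprocity gives (19/31) = -(31/19). Reduce: 31 ≡ 12 (mod 19). Now have (12/19).
Factor out 2: 12 = 2^2·3. Since 19 ≡ 3 (mod 8), (2/19) = -1, and (2/19)^2 = +1. Now have (3/19).
Both 3 ≡ 3 and 19 ≡ 3 (mod 4), so reciprocity gives (3/19) = -(19/3). Reduce: 19 ≡ 1 (mod 3). Now have -(1/3).
(1/3) = 1. Collecting the sign factors: -1.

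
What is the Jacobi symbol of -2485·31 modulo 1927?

-1

By multiplicativity, (-2485·31/1927) = (-2485/1927)·(31/1927).
First factor (-2485/1927):
Reduce the numerator: -2485 ≡ 1369 (mod 1927), so (-2485/1927) = (1369/1927).
1369 ≡ 1 (mod 4), so quadratic reciprocity gives (1369/1927) = (1927/1369). Reduce: 1927 ≡ 558 (mod 1369). Now have (558/1369).
Factor out 2: 558 = 2·279. Since 1369 ≡ 1 (mod 8), (2/1369) = +1. Now have (279/1369).
1369 ≡ 1 (mod 4), so quadratic reciprocity gives (279/1369) = (1369/279). Reduce: 1369 ≡ 253 (mod 279). Now have (253/279).
253 ≡ 1 (mod 4), so quadratic reciprocity gives (253/279) = (279/253). Reduce: 279 ≡ 26 (mod 253). Now have (26/253).
Factor out 2: 26 = 2·13. Since 253 ≡ 5 (mod 8), (2/253) = -1. Now have -(13/253).
13 ≡ 1 (mod 4), so quadratic reciprocity gives (13/253) = (253/13). Reduce: 253 ≡ 6 (mod 13). Now have -(6/13).
Factor out 2: 6 = 2·3. Since 13 ≡ 5 (mod 8), (2/13) = -1. Now have (3/13).
13 ≡ 1 (mod 4), so quadratic reciprocity gives (3/13) = (13/3). Reduce: 13 ≡ 1 (mod 3). Now have (1/3).
(1/3) = 1. Collecting the sign factors: 1.
Second factor (31/1927):
Both 31 ≡ 3 and 1927 ≡ 3 (mod 4), so reciprocity gives (31/1927) = -(1927/31). Reduce: 1927 ≡ 5 (mod 31). Now have -(5/31).
5 ≡ 1 (mod 4), so quadratic reciprocity gives (5/31) = (31/5). Reduce: 31 ≡ 1 (mod 5). Now have -(1/5).
(1/5) = 1. Collecting the sign factors: -1.
Product: (1)·(-1) = -1.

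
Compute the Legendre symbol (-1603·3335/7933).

By multiplicativity, (-1603·3335/7933) = (-1603/7933)·(3335/7933).
First factor (-1603/7933):
(-1603/7933)
  = (6330/7933)    [-1603 ≡ 6330 mod 7933]
  = -(3165/7933)    [7933 ≡ 5 mod 8 ⇒ (2/7933) = -1]
  = -(7933/3165)    [QR: 3165 ≡ 1 mod 4, sign kept]
  = -(1603/3165)    [7933 ≡ 1603 mod 3165]
  = -(3165/1603)    [QR: 3165 ≡ 1 mod 4, sign kept]
  = -(1562/1603)    [3165 ≡ 1562 mod 1603]
  = (781/1603)    [1603 ≡ 3 mod 8 ⇒ (2/1603) = -1]
  = (1603/781)    [QR: 781 ≡ 1 mod 4, sign kept]
  = (41/781)    [1603 ≡ 41 mod 781]
  = (781/41)    [QR: 41 ≡ 1 mod 4, sign kept]
  = (2/41)    [781 ≡ 2 mod 41]
  = (1/41)    [41 ≡ 1 mod 8 ⇒ (2/41) = +1]
  = 1    [(1/41) = 1]
Second factor (3335/7933):
(3335/7933)
  = (7933/3335)    [QR: 7933 ≡ 1 mod 4, sign kept]
  = (1263/3335)    [7933 ≡ 1263 mod 3335]
  = -(3335/1263)    [QR: both ≡ 3 mod 4, sign flips]
  = -(809/1263)    [3335 ≡ 809 mod 1263]
  = -(1263/809)    [QR: 809 ≡ 1 mod 4, sign kept]
  = -(454/809)    [1263 ≡ 454 mod 809]
  = -(227/809)    [809 ≡ 1 mod 8 ⇒ (2/809) = +1]
  = -(809/227)    [QR: 809 ≡ 1 mod 4, sign kept]
  = -(128/227)    [809 ≡ 128 mod 227]
  = (1/227)    [227 ≡ 3 mod 8 ⇒ (2/227)^7 = -1]
  = 1    [(1/227) = 1]
Product: (1)·(1) = 1.

1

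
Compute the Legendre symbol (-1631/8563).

1

Pull out -1: (-1631/8563) = (-1/8563)·(1631/8563). Since 8563 ≡ 3 (mod 4), (-1/8563) = -1. Now have -(1631/8563).
Both 1631 ≡ 3 and 8563 ≡ 3 (mod 4), so reciprocity gives (1631/8563) = -(8563/1631). Reduce: 8563 ≡ 408 (mod 1631). Now have (408/1631).
Factor out 2: 408 = 2^3·51. Since 1631 ≡ 7 (mod 8), (2/1631) = +1, and (2/1631)^3 = +1. Now have (51/1631).
Both 51 ≡ 3 and 1631 ≡ 3 (mod 4), so reciprocity gives (51/1631) = -(1631/51). Reduce: 1631 ≡ 50 (mod 51). Now have -(50/51).
Factor out 2: 50 = 2·25. Since 51 ≡ 3 (mod 8), (2/51) = -1. Now have (25/51).
25 ≡ 1 (mod 4), so quadratic reciprocity gives (25/51) = (51/25). Reduce: 51 ≡ 1 (mod 25). Now have (1/25).
(1/25) = 1. Collecting the sign factors: 1.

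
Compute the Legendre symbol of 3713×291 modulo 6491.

-1

By multiplicativity, (3713·291/6491) = (3713/6491)·(291/6491).
First factor (3713/6491):
3713 ≡ 1 (mod 4), so quadratic reciprocity gives (3713/6491) = (6491/3713). Reduce: 6491 ≡ 2778 (mod 3713). Now have (2778/3713).
Factor out 2: 2778 = 2·1389. Since 3713 ≡ 1 (mod 8), (2/3713) = +1. Now have (1389/3713).
1389 ≡ 1 (mod 4), so quadratic reciprocity gives (1389/3713) = (3713/1389). Reduce: 3713 ≡ 935 (mod 1389). Now have (935/1389).
1389 ≡ 1 (mod 4), so quadratic reciprocity gives (935/1389) = (1389/935). Reduce: 1389 ≡ 454 (mod 935). Now have (454/935).
Factor out 2: 454 = 2·227. Since 935 ≡ 7 (mod 8), (2/935) = +1. Now have (227/935).
Both 227 ≡ 3 and 935 ≡ 3 (mod 4), so reciprocity gives (227/935) = -(935/227). Reduce: 935 ≡ 27 (mod 227). Now have -(27/227).
Both 27 ≡ 3 and 227 ≡ 3 (mod 4), so reciprocity gives (27/227) = -(227/27). Reduce: 227 ≡ 11 (mod 27). Now have (11/27).
Both 11 ≡ 3 and 27 ≡ 3 (mod 4), so reciprocity gives (11/27) = -(27/11). Reduce: 27 ≡ 5 (mod 11). Now have -(5/11).
5 ≡ 1 (mod 4), so quadratic reciprocity gives (5/11) = (11/5). Reduce: 11 ≡ 1 (mod 5). Now have -(1/5).
(1/5) = 1. Collecting the sign factors: -1.
Second factor (291/6491):
Both 291 ≡ 3 and 6491 ≡ 3 (mod 4), so reciprocity gives (291/6491) = -(6491/291). Reduce: 6491 ≡ 89 (mod 291). Now have -(89/291).
89 ≡ 1 (mod 4), so quadratic reciprocity gives (89/291) = (291/89). Reduce: 291 ≡ 24 (mod 89). Now have -(24/89).
Factor out 2: 24 = 2^3·3. Since 89 ≡ 1 (mod 8), (2/89) = +1, and (2/89)^3 = +1. Now have -(3/89).
89 ≡ 1 (mod 4), so quadratic reciprocity gives (3/89) = (89/3). Reduce: 89 ≡ 2 (mod 3). Now have -(2/3).
Factor out 2: 2 = 2. Since 3 ≡ 3 (mod 8), (2/3) = -1. Now have (1/3).
(1/3) = 1. Collecting the sign factors: 1.
Product: (-1)·(1) = -1.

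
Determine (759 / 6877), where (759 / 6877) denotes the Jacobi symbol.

0

(759 / 6877)
  = (6877 / 759)    [QR: 6877 ≡ 1 mod 4, sign kept]
  = (46 / 759)    [6877 ≡ 46 mod 759]
  = (23 / 759)    [759 ≡ 7 mod 8 ⇒ (2 / 759) = +1]
  = -(759 / 23)    [QR: both ≡ 3 mod 4, sign flips]
  = -(0 / 23)    [759 ≡ 0 mod 23]
  = 0    [numerator 0, gcd > 1]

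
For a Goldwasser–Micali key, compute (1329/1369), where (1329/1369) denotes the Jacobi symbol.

1

1329 ≡ 1 (mod 4), so quadratic reciprocity gives (1329/1369) = (1369/1329). Reduce: 1369 ≡ 40 (mod 1329). Now have (40/1329).
Factor out 2: 40 = 2^3·5. Since 1329 ≡ 1 (mod 8), (2/1329) = +1, and (2/1329)^3 = +1. Now have (5/1329).
5 ≡ 1 (mod 4), so quadratic reciprocity gives (5/1329) = (1329/5). Reduce: 1329 ≡ 4 (mod 5). Now have (4/5).
Factor out 2: 4 = 2^2. Since 5 ≡ 5 (mod 8), (2/5) = -1, and (2/5)^2 = +1. Now have (1/5).
(1/5) = 1. Collecting the sign factors: 1.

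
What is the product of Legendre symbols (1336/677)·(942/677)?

-1

By multiplicativity, (1336·942/677) = (1336/677)·(942/677).
First factor (1336/677):
(1336/677)
  = (659/677)    [1336 ≡ 659 mod 677]
  = (677/659)    [QR: 677 ≡ 1 mod 4, sign kept]
  = (18/659)    [677 ≡ 18 mod 659]
  = -(9/659)    [659 ≡ 3 mod 8 ⇒ (2/659) = -1]
  = -(659/9)    [QR: 9 ≡ 1 mod 4, sign kept]
  = -(2/9)    [659 ≡ 2 mod 9]
  = -(1/9)    [9 ≡ 1 mod 8 ⇒ (2/9) = +1]
  = -1    [(1/9) = 1]
Second factor (942/677):
(942/677)
  = (265/677)    [942 ≡ 265 mod 677]
  = (677/265)    [QR: 265 ≡ 1 mod 4, sign kept]
  = (147/265)    [677 ≡ 147 mod 265]
  = (265/147)    [QR: 265 ≡ 1 mod 4, sign kept]
  = (118/147)    [265 ≡ 118 mod 147]
  = -(59/147)    [147 ≡ 3 mod 8 ⇒ (2/147) = -1]
  = (147/59)    [QR: both ≡ 3 mod 4, sign flips]
  = (29/59)    [147 ≡ 29 mod 59]
  = (59/29)    [QR: 29 ≡ 1 mod 4, sign kept]
  = (1/29)    [59 ≡ 1 mod 29]
  = 1    [(1/29) = 1]
Product: (-1)·(1) = -1.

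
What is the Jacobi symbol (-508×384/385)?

By multiplicativity, (-508·384/385) = (-508/385)·(384/385).
First factor (-508/385):
(-508/385)
  = (262/385)    [-508 ≡ 262 mod 385]
  = (131/385)    [385 ≡ 1 mod 8 ⇒ (2/385) = +1]
  = (385/131)    [QR: 385 ≡ 1 mod 4, sign kept]
  = (123/131)    [385 ≡ 123 mod 131]
  = -(131/123)    [QR: both ≡ 3 mod 4, sign flips]
  = -(8/123)    [131 ≡ 8 mod 123]
  = (1/123)    [123 ≡ 3 mod 8 ⇒ (2/123)^3 = -1]
  = 1    [(1/123) = 1]
Second factor (384/385):
(384/385)
  = (3/385)    [385 ≡ 1 mod 8 ⇒ (2/385)^7 = +1]
  = (385/3)    [QR: 385 ≡ 1 mod 4, sign kept]
  = (1/3)    [385 ≡ 1 mod 3]
  = 1    [(1/3) = 1]
Product: (1)·(1) = 1.

1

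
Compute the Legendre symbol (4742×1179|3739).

-1

By multiplicativity, (4742·1179|3739) = (4742|3739)·(1179|3739).
First factor (4742|3739):
(4742|3739)
  = (1003|3739)    [4742 ≡ 1003 mod 3739]
  = -(3739|1003)    [QR: both ≡ 3 mod 4, sign flips]
  = -(730|1003)    [3739 ≡ 730 mod 1003]
  = (365|1003)    [1003 ≡ 3 mod 8 ⇒ (2|1003) = -1]
  = (1003|365)    [QR: 365 ≡ 1 mod 4, sign kept]
  = (273|365)    [1003 ≡ 273 mod 365]
  = (365|273)    [QR: 273 ≡ 1 mod 4, sign kept]
  = (92|273)    [365 ≡ 92 mod 273]
  = (23|273)    [273 ≡ 1 mod 8 ⇒ (2|273)^2 = +1]
  = (273|23)    [QR: 273 ≡ 1 mod 4, sign kept]
  = (20|23)    [273 ≡ 20 mod 23]
  = (5|23)    [23 ≡ 7 mod 8 ⇒ (2|23)^2 = +1]
  = (23|5)    [QR: 5 ≡ 1 mod 4, sign kept]
  = (3|5)    [23 ≡ 3 mod 5]
  = (5|3)    [QR: 5 ≡ 1 mod 4, sign kept]
  = (2|3)    [5 ≡ 2 mod 3]
  = -(1|3)    [3 ≡ 3 mod 8 ⇒ (2|3) = -1]
  = -1    [(1|3) = 1]
Second factor (1179|3739):
(1179|3739)
  = -(3739|1179)    [QR: both ≡ 3 mod 4, sign flips]
  = -(202|1179)    [3739 ≡ 202 mod 1179]
  = (101|1179)    [1179 ≡ 3 mod 8 ⇒ (2|1179) = -1]
  = (1179|101)    [QR: 101 ≡ 1 mod 4, sign kept]
  = (68|101)    [1179 ≡ 68 mod 101]
  = (17|101)    [101 ≡ 5 mod 8 ⇒ (2|101)^2 = +1]
  = (101|17)    [QR: 17 ≡ 1 mod 4, sign kept]
  = (16|17)    [101 ≡ 16 mod 17]
  = (1|17)    [17 ≡ 1 mod 8 ⇒ (2|17)^4 = +1]
  = 1    [(1|17) = 1]
Product: (-1)·(1) = -1.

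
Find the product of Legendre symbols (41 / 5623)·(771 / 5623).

By multiplicativity, (41·771 / 5623) = (41 / 5623)·(771 / 5623).
First factor (41 / 5623):
(41 / 5623)
  = (5623 / 41)    [QR: 41 ≡ 1 mod 4, sign kept]
  = (6 / 41)    [5623 ≡ 6 mod 41]
  = (3 / 41)    [41 ≡ 1 mod 8 ⇒ (2 / 41) = +1]
  = (41 / 3)    [QR: 41 ≡ 1 mod 4, sign kept]
  = (2 / 3)    [41 ≡ 2 mod 3]
  = -(1 / 3)    [3 ≡ 3 mod 8 ⇒ (2 / 3) = -1]
  = -1    [(1 / 3) = 1]
Second factor (771 / 5623):
(771 / 5623)
  = -(5623 / 771)    [QR: both ≡ 3 mod 4, sign flips]
  = -(226 / 771)    [5623 ≡ 226 mod 771]
  = (113 / 771)    [771 ≡ 3 mod 8 ⇒ (2 / 771) = -1]
  = (771 / 113)    [QR: 113 ≡ 1 mod 4, sign kept]
  = (93 / 113)    [771 ≡ 93 mod 113]
  = (113 / 93)    [QR: 93 ≡ 1 mod 4, sign kept]
  = (20 / 93)    [113 ≡ 20 mod 93]
  = (5 / 93)    [93 ≡ 5 mod 8 ⇒ (2 / 93)^2 = +1]
  = (93 / 5)    [QR: 5 ≡ 1 mod 4, sign kept]
  = (3 / 5)    [93 ≡ 3 mod 5]
  = (5 / 3)    [QR: 5 ≡ 1 mod 4, sign kept]
  = (2 / 3)    [5 ≡ 2 mod 3]
  = -(1 / 3)    [3 ≡ 3 mod 8 ⇒ (2 / 3) = -1]
  = -1    [(1 / 3) = 1]
Product: (-1)·(-1) = 1.

1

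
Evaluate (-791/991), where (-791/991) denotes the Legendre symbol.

1

Reduce the numerator: -791 ≡ 200 (mod 991), so (-791/991) = (200/991).
Factor out 2: 200 = 2^3·25. Since 991 ≡ 7 (mod 8), (2/991) = +1, and (2/991)^3 = +1. Now have (25/991).
25 ≡ 1 (mod 4), so quadratic reciprocity gives (25/991) = (991/25). Reduce: 991 ≡ 16 (mod 25). Now have (16/25).
Factor out 2: 16 = 2^4. Since 25 ≡ 1 (mod 8), (2/25) = +1, and (2/25)^4 = +1. Now have (1/25).
(1/25) = 1. Collecting the sign factors: 1.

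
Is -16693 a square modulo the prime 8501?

(-16693/8501)
  = (16693/8501)    [8501 ≡ 1 mod 4 ⇒ (-1/8501) = +1]
  = (8192/8501)    [16693 ≡ 8192 mod 8501]
  = -(1/8501)    [8501 ≡ 5 mod 8 ⇒ (2/8501)^13 = -1]
  = -1    [(1/8501) = 1]
(-16693/8501) = -1, and 8501 is prime, so -16693 is not a quadratic residue mod 8501.

no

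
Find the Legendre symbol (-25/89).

(-25/89)
  = (64/89)    [-25 ≡ 64 mod 89]
  = (1/89)    [89 ≡ 1 mod 8 ⇒ (2/89)^6 = +1]
  = 1    [(1/89) = 1]

1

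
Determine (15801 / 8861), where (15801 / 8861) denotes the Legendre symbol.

-1

Reduce the numerator: 15801 ≡ 6940 (mod 8861), so (15801 / 8861) = (6940 / 8861).
Factor out 2: 6940 = 2^2·1735. Since 8861 ≡ 5 (mod 8), (2 / 8861) = -1, and (2 / 8861)^2 = +1. Now have (1735 / 8861).
8861 ≡ 1 (mod 4), so quadratic reciprocity gives (1735 / 8861) = (8861 / 1735). Reduce: 8861 ≡ 186 (mod 1735). Now have (186 / 1735).
Factor out 2: 186 = 2·93. Since 1735 ≡ 7 (mod 8), (2 / 1735) = +1. Now have (93 / 1735).
93 ≡ 1 (mod 4), so quadratic reciprocity gives (93 / 1735) = (1735 / 93). Reduce: 1735 ≡ 61 (mod 93). Now have (61 / 93).
61 ≡ 1 (mod 4), so quadratic reciprocity gives (61 / 93) = (93 / 61). Reduce: 93 ≡ 32 (mod 61). Now have (32 / 61).
Factor out 2: 32 = 2^5. Since 61 ≡ 5 (mod 8), (2 / 61) = -1, and (2 / 61)^5 = -1. Now have -(1 / 61).
(1 / 61) = 1. Collecting the sign factors: -1.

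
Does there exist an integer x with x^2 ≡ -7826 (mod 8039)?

no

(-7826/8039)
  = (213/8039)    [-7826 ≡ 213 mod 8039]
  = (8039/213)    [QR: 213 ≡ 1 mod 4, sign kept]
  = (158/213)    [8039 ≡ 158 mod 213]
  = -(79/213)    [213 ≡ 5 mod 8 ⇒ (2/213) = -1]
  = -(213/79)    [QR: 213 ≡ 1 mod 4, sign kept]
  = -(55/79)    [213 ≡ 55 mod 79]
  = (79/55)    [QR: both ≡ 3 mod 4, sign flips]
  = (24/55)    [79 ≡ 24 mod 55]
  = (3/55)    [55 ≡ 7 mod 8 ⇒ (2/55)^3 = +1]
  = -(55/3)    [QR: both ≡ 3 mod 4, sign flips]
  = -(1/3)    [55 ≡ 1 mod 3]
  = -1    [(1/3) = 1]
(-7826/8039) = -1, and 8039 is prime, so -7826 is not a quadratic residue mod 8039.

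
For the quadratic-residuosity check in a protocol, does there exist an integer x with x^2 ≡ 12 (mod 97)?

Factor out 2: 12 = 2^2·3. Since 97 ≡ 1 (mod 8), (2/97) = +1, and (2/97)^2 = +1. Now have (3/97).
97 ≡ 1 (mod 4), so quadratic reciprocity gives (3/97) = (97/3). Reduce: 97 ≡ 1 (mod 3). Now have (1/3).
(1/3) = 1. Collecting the sign factors: 1.
(12/97) = 1, and 97 is prime, so 12 is a quadratic residue mod 97.

yes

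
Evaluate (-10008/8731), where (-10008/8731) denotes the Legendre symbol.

-1

(-10008/8731)
  = (7454/8731)    [-10008 ≡ 7454 mod 8731]
  = -(3727/8731)    [8731 ≡ 3 mod 8 ⇒ (2/8731) = -1]
  = (8731/3727)    [QR: both ≡ 3 mod 4, sign flips]
  = (1277/3727)    [8731 ≡ 1277 mod 3727]
  = (3727/1277)    [QR: 1277 ≡ 1 mod 4, sign kept]
  = (1173/1277)    [3727 ≡ 1173 mod 1277]
  = (1277/1173)    [QR: 1173 ≡ 1 mod 4, sign kept]
  = (104/1173)    [1277 ≡ 104 mod 1173]
  = -(13/1173)    [1173 ≡ 5 mod 8 ⇒ (2/1173)^3 = -1]
  = -(1173/13)    [QR: 13 ≡ 1 mod 4, sign kept]
  = -(3/13)    [1173 ≡ 3 mod 13]
  = -(13/3)    [QR: 13 ≡ 1 mod 4, sign kept]
  = -(1/3)    [13 ≡ 1 mod 3]
  = -1    [(1/3) = 1]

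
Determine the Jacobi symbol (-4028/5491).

Reduce the numerator: -4028 ≡ 1463 (mod 5491), so (-4028/5491) = (1463/5491).
Both 1463 ≡ 3 and 5491 ≡ 3 (mod 4), so reciprocity gives (1463/5491) = -(5491/1463). Reduce: 5491 ≡ 1102 (mod 1463). Now have -(1102/1463).
Factor out 2: 1102 = 2·551. Since 1463 ≡ 7 (mod 8), (2/1463) = +1. Now have -(551/1463).
Both 551 ≡ 3 and 1463 ≡ 3 (mod 4), so reciprocity gives (551/1463) = -(1463/551). Reduce: 1463 ≡ 361 (mod 551). Now have (361/551).
361 ≡ 1 (mod 4), so quadratic reciprocity gives (361/551) = (551/361). Reduce: 551 ≡ 190 (mod 361). Now have (190/361).
Factor out 2: 190 = 2·95. Since 361 ≡ 1 (mod 8), (2/361) = +1. Now have (95/361).
361 ≡ 1 (mod 4), so quadratic reciprocity gives (95/361) = (361/95). Reduce: 361 ≡ 76 (mod 95). Now have (76/95).
Factor out 2: 76 = 2^2·19. Since 95 ≡ 7 (mod 8), (2/95) = +1, and (2/95)^2 = +1. Now have (19/95).
Both 19 ≡ 3 and 95 ≡ 3 (mod 4), so reciprocity gives (19/95) = -(95/19). Reduce: 95 ≡ 0 (mod 19). Now have -(0/19).
The numerator is now 0 with denominator 19 > 1: the symbol is 0.

0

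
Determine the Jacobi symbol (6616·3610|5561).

By multiplicativity, (6616·3610|5561) = (6616|5561)·(3610|5561).
First factor (6616|5561):
(6616|5561)
  = (1055|5561)    [6616 ≡ 1055 mod 5561]
  = (5561|1055)    [QR: 5561 ≡ 1 mod 4, sign kept]
  = (286|1055)    [5561 ≡ 286 mod 1055]
  = (143|1055)    [1055 ≡ 7 mod 8 ⇒ (2|1055) = +1]
  = -(1055|143)    [QR: both ≡ 3 mod 4, sign flips]
  = -(54|143)    [1055 ≡ 54 mod 143]
  = -(27|143)    [143 ≡ 7 mod 8 ⇒ (2|143) = +1]
  = (143|27)    [QR: both ≡ 3 mod 4, sign flips]
  = (8|27)    [143 ≡ 8 mod 27]
  = -(1|27)    [27 ≡ 3 mod 8 ⇒ (2|27)^3 = -1]
  = -1    [(1|27) = 1]
Second factor (3610|5561):
(3610|5561)
  = (1805|5561)    [5561 ≡ 1 mod 8 ⇒ (2|5561) = +1]
  = (5561|1805)    [QR: 1805 ≡ 1 mod 4, sign kept]
  = (146|1805)    [5561 ≡ 146 mod 1805]
  = -(73|1805)    [1805 ≡ 5 mod 8 ⇒ (2|1805) = -1]
  = -(1805|73)    [QR: 73 ≡ 1 mod 4, sign kept]
  = -(53|73)    [1805 ≡ 53 mod 73]
  = -(73|53)    [QR: 53 ≡ 1 mod 4, sign kept]
  = -(20|53)    [73 ≡ 20 mod 53]
  = -(5|53)    [53 ≡ 5 mod 8 ⇒ (2|53)^2 = +1]
  = -(53|5)    [QR: 5 ≡ 1 mod 4, sign kept]
  = -(3|5)    [53 ≡ 3 mod 5]
  = -(5|3)    [QR: 5 ≡ 1 mod 4, sign kept]
  = -(2|3)    [5 ≡ 2 mod 3]
  = (1|3)    [3 ≡ 3 mod 8 ⇒ (2|3) = -1]
  = 1    [(1|3) = 1]
Product: (-1)·(1) = -1.

-1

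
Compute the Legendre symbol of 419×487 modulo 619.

-1

By multiplicativity, (419·487|619) = (419|619)·(487|619).
First factor (419|619):
Both 419 ≡ 3 and 619 ≡ 3 (mod 4), so reciprocity gives (419|619) = -(619|419). Reduce: 619 ≡ 200 (mod 419). Now have -(200|419).
Factor out 2: 200 = 2^3·25. Since 419 ≡ 3 (mod 8), (2|419) = -1, and (2|419)^3 = -1. Now have (25|419).
25 ≡ 1 (mod 4), so quadratic reciprocity gives (25|419) = (419|25). Reduce: 419 ≡ 19 (mod 25). Now have (19|25).
25 ≡ 1 (mod 4), so quadratic reciprocity gives (19|25) = (25|19). Reduce: 25 ≡ 6 (mod 19). Now have (6|19).
Factor out 2: 6 = 2·3. Since 19 ≡ 3 (mod 8), (2|19) = -1. Now have -(3|19).
Both 3 ≡ 3 and 19 ≡ 3 (mod 4), so reciprocity gives (3|19) = -(19|3). Reduce: 19 ≡ 1 (mod 3). Now have (1|3).
(1|3) = 1. Collecting the sign factors: 1.
Second factor (487|619):
Both 487 ≡ 3 and 619 ≡ 3 (mod 4), so reciprocity gives (487|619) = -(619|487). Reduce: 619 ≡ 132 (mod 487). Now have -(132|487).
Factor out 2: 132 = 2^2·33. Since 487 ≡ 7 (mod 8), (2|487) = +1, and (2|487)^2 = +1. Now have -(33|487).
33 ≡ 1 (mod 4), so quadratic reciprocity gives (33|487) = (487|33). Reduce: 487 ≡ 25 (mod 33). Now have -(25|33).
25 ≡ 1 (mod 4), so quadratic reciprocity gives (25|33) = (33|25). Reduce: 33 ≡ 8 (mod 25). Now have -(8|25).
Factor out 2: 8 = 2^3. Since 25 ≡ 1 (mod 8), (2|25) = +1, and (2|25)^3 = +1. Now have -(1|25).
(1|25) = 1. Collecting the sign factors: -1.
Product: (1)·(-1) = -1.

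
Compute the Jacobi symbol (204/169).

Reduce the numerator: 204 ≡ 35 (mod 169), so (204/169) = (35/169).
169 ≡ 1 (mod 4), so quadratic reciprocity gives (35/169) = (169/35). Reduce: 169 ≡ 29 (mod 35). Now have (29/35).
29 ≡ 1 (mod 4), so quadratic reciprocity gives (29/35) = (35/29). Reduce: 35 ≡ 6 (mod 29). Now have (6/29).
Factor out 2: 6 = 2·3. Since 29 ≡ 5 (mod 8), (2/29) = -1. Now have -(3/29).
29 ≡ 1 (mod 4), so quadratic reciprocity gives (3/29) = (29/3). Reduce: 29 ≡ 2 (mod 3). Now have -(2/3).
Factor out 2: 2 = 2. Since 3 ≡ 3 (mod 8), (2/3) = -1. Now have (1/3).
(1/3) = 1. Collecting the sign factors: 1.

1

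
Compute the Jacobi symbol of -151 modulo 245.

1

(-151/245)
  = (151/245)    [245 ≡ 1 mod 4 ⇒ (-1/245) = +1]
  = (245/151)    [QR: 245 ≡ 1 mod 4, sign kept]
  = (94/151)    [245 ≡ 94 mod 151]
  = (47/151)    [151 ≡ 7 mod 8 ⇒ (2/151) = +1]
  = -(151/47)    [QR: both ≡ 3 mod 4, sign flips]
  = -(10/47)    [151 ≡ 10 mod 47]
  = -(5/47)    [47 ≡ 7 mod 8 ⇒ (2/47) = +1]
  = -(47/5)    [QR: 5 ≡ 1 mod 4, sign kept]
  = -(2/5)    [47 ≡ 2 mod 5]
  = (1/5)    [5 ≡ 5 mod 8 ⇒ (2/5) = -1]
  = 1    [(1/5) = 1]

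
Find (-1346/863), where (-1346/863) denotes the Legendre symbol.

(-1346/863)
  = -(1346/863)    [863 ≡ 3 mod 4 ⇒ (-1/863) = -1]
  = -(483/863)    [1346 ≡ 483 mod 863]
  = (863/483)    [QR: both ≡ 3 mod 4, sign flips]
  = (380/483)    [863 ≡ 380 mod 483]
  = (95/483)    [483 ≡ 3 mod 8 ⇒ (2/483)^2 = +1]
  = -(483/95)    [QR: both ≡ 3 mod 4, sign flips]
  = -(8/95)    [483 ≡ 8 mod 95]
  = -(1/95)    [95 ≡ 7 mod 8 ⇒ (2/95)^3 = +1]
  = -1    [(1/95) = 1]

-1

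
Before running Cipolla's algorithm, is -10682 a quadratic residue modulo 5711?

no

Reduce the numerator: -10682 ≡ 740 (mod 5711), so (-10682/5711) = (740/5711).
Factor out 2: 740 = 2^2·185. Since 5711 ≡ 7 (mod 8), (2/5711) = +1, and (2/5711)^2 = +1. Now have (185/5711).
185 ≡ 1 (mod 4), so quadratic reciprocity gives (185/5711) = (5711/185). Reduce: 5711 ≡ 161 (mod 185). Now have (161/185).
161 ≡ 1 (mod 4), so quadratic reciprocity gives (161/185) = (185/161). Reduce: 185 ≡ 24 (mod 161). Now have (24/161).
Factor out 2: 24 = 2^3·3. Since 161 ≡ 1 (mod 8), (2/161) = +1, and (2/161)^3 = +1. Now have (3/161).
161 ≡ 1 (mod 4), so quadratic reciprocity gives (3/161) = (161/3). Reduce: 161 ≡ 2 (mod 3). Now have (2/3).
Factor out 2: 2 = 2. Since 3 ≡ 3 (mod 8), (2/3) = -1. Now have -(1/3).
(1/3) = 1. Collecting the sign factors: -1.
(-10682/5711) = -1, and 5711 is prime, so -10682 is not a quadratic residue mod 5711.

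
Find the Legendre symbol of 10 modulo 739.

(10|739)
  = -(5|739)    [739 ≡ 3 mod 8 ⇒ (2|739) = -1]
  = -(739|5)    [QR: 5 ≡ 1 mod 4, sign kept]
  = -(4|5)    [739 ≡ 4 mod 5]
  = -(1|5)    [5 ≡ 5 mod 8 ⇒ (2|5)^2 = +1]
  = -1    [(1|5) = 1]

-1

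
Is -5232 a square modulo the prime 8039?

no

Reduce the numerator: -5232 ≡ 2807 (mod 8039), so (-5232/8039) = (2807/8039).
Both 2807 ≡ 3 and 8039 ≡ 3 (mod 4), so reciprocity gives (2807/8039) = -(8039/2807). Reduce: 8039 ≡ 2425 (mod 2807). Now have -(2425/2807).
2425 ≡ 1 (mod 4), so quadratic reciprocity gives (2425/2807) = (2807/2425). Reduce: 2807 ≡ 382 (mod 2425). Now have -(382/2425).
Factor out 2: 382 = 2·191. Since 2425 ≡ 1 (mod 8), (2/2425) = +1. Now have -(191/2425).
2425 ≡ 1 (mod 4), so quadratic reciprocity gives (191/2425) = (2425/191). Reduce: 2425 ≡ 133 (mod 191). Now have -(133/191).
133 ≡ 1 (mod 4), so quadratic reciprocity gives (133/191) = (191/133). Reduce: 191 ≡ 58 (mod 133). Now have -(58/133).
Factor out 2: 58 = 2·29. Since 133 ≡ 5 (mod 8), (2/133) = -1. Now have (29/133).
29 ≡ 1 (mod 4), so quadratic reciprocity gives (29/133) = (133/29). Reduce: 133 ≡ 17 (mod 29). Now have (17/29).
17 ≡ 1 (mod 4), so quadratic reciprocity gives (17/29) = (29/17). Reduce: 29 ≡ 12 (mod 17). Now have (12/17).
Factor out 2: 12 = 2^2·3. Since 17 ≡ 1 (mod 8), (2/17) = +1, and (2/17)^2 = +1. Now have (3/17).
17 ≡ 1 (mod 4), so quadratic reciprocity gives (3/17) = (17/3). Reduce: 17 ≡ 2 (mod 3). Now have (2/3).
Factor out 2: 2 = 2. Since 3 ≡ 3 (mod 8), (2/3) = -1. Now have -(1/3).
(1/3) = 1. Collecting the sign factors: -1.
The Legendre symbol is -1, so x^2 ≡ -5232 (mod 8039) has no solution.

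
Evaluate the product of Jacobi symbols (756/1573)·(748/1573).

By multiplicativity, (756·748/1573) = (756/1573)·(748/1573).
First factor (756/1573):
(756/1573)
  = (189/1573)    [1573 ≡ 5 mod 8 ⇒ (2/1573)^2 = +1]
  = (1573/189)    [QR: 189 ≡ 1 mod 4, sign kept]
  = (61/189)    [1573 ≡ 61 mod 189]
  = (189/61)    [QR: 61 ≡ 1 mod 4, sign kept]
  = (6/61)    [189 ≡ 6 mod 61]
  = -(3/61)    [61 ≡ 5 mod 8 ⇒ (2/61) = -1]
  = -(61/3)    [QR: 61 ≡ 1 mod 4, sign kept]
  = -(1/3)    [61 ≡ 1 mod 3]
  = -1    [(1/3) = 1]
Second factor (748/1573):
(748/1573)
  = (187/1573)    [1573 ≡ 5 mod 8 ⇒ (2/1573)^2 = +1]
  = (1573/187)    [QR: 1573 ≡ 1 mod 4, sign kept]
  = (77/187)    [1573 ≡ 77 mod 187]
  = (187/77)    [QR: 77 ≡ 1 mod 4, sign kept]
  = (33/77)    [187 ≡ 33 mod 77]
  = (77/33)    [QR: 33 ≡ 1 mod 4, sign kept]
  = (11/33)    [77 ≡ 11 mod 33]
  = (33/11)    [QR: 33 ≡ 1 mod 4, sign kept]
  = (0/11)    [33 ≡ 0 mod 11]
  = 0    [numerator 0, gcd > 1]
Product: (-1)·(0) = 0.

0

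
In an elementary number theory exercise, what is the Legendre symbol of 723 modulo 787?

(723/787)
  = -(787/723)    [QR: both ≡ 3 mod 4, sign flips]
  = -(64/723)    [787 ≡ 64 mod 723]
  = -(1/723)    [723 ≡ 3 mod 8 ⇒ (2/723)^6 = +1]
  = -1    [(1/723) = 1]

-1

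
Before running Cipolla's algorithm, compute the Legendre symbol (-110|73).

1

Pull out -1: (-110|73) = (-1|73)·(110|73). Since 73 ≡ 1 (mod 4), (-1|73) = +1. Now have (110|73).
Reduce the numerator: 110 ≡ 37 (mod 73), so (110|73) = (37|73).
37 ≡ 1 (mod 4), so quadratic reciprocity gives (37|73) = (73|37). Reduce: 73 ≡ 36 (mod 37). Now have (36|37).
Factor out 2: 36 = 2^2·9. Since 37 ≡ 5 (mod 8), (2|37) = -1, and (2|37)^2 = +1. Now have (9|37).
9 ≡ 1 (mod 4), so quadratic reciprocity gives (9|37) = (37|9). Reduce: 37 ≡ 1 (mod 9). Now have (1|9).
(1|9) = 1. Collecting the sign factors: 1.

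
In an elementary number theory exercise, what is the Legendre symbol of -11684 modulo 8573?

-1

(-11684/8573)
  = (5462/8573)    [-11684 ≡ 5462 mod 8573]
  = -(2731/8573)    [8573 ≡ 5 mod 8 ⇒ (2/8573) = -1]
  = -(8573/2731)    [QR: 8573 ≡ 1 mod 4, sign kept]
  = -(380/2731)    [8573 ≡ 380 mod 2731]
  = -(95/2731)    [2731 ≡ 3 mod 8 ⇒ (2/2731)^2 = +1]
  = (2731/95)    [QR: both ≡ 3 mod 4, sign flips]
  = (71/95)    [2731 ≡ 71 mod 95]
  = -(95/71)    [QR: both ≡ 3 mod 4, sign flips]
  = -(24/71)    [95 ≡ 24 mod 71]
  = -(3/71)    [71 ≡ 7 mod 8 ⇒ (2/71)^3 = +1]
  = (71/3)    [QR: both ≡ 3 mod 4, sign flips]
  = (2/3)    [71 ≡ 2 mod 3]
  = -(1/3)    [3 ≡ 3 mod 8 ⇒ (2/3) = -1]
  = -1    [(1/3) = 1]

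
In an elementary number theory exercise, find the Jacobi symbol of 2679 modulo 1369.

(2679 / 1369)
  = (1310 / 1369)    [2679 ≡ 1310 mod 1369]
  = (655 / 1369)    [1369 ≡ 1 mod 8 ⇒ (2 / 1369) = +1]
  = (1369 / 655)    [QR: 1369 ≡ 1 mod 4, sign kept]
  = (59 / 655)    [1369 ≡ 59 mod 655]
  = -(655 / 59)    [QR: both ≡ 3 mod 4, sign flips]
  = -(6 / 59)    [655 ≡ 6 mod 59]
  = (3 / 59)    [59 ≡ 3 mod 8 ⇒ (2 / 59) = -1]
  = -(59 / 3)    [QR: both ≡ 3 mod 4, sign flips]
  = -(2 / 3)    [59 ≡ 2 mod 3]
  = (1 / 3)    [3 ≡ 3 mod 8 ⇒ (2 / 3) = -1]
  = 1    [(1 / 3) = 1]

1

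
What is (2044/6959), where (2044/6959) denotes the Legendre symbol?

-1

(2044/6959)
  = (511/6959)    [6959 ≡ 7 mod 8 ⇒ (2/6959)^2 = +1]
  = -(6959/511)    [QR: both ≡ 3 mod 4, sign flips]
  = -(316/511)    [6959 ≡ 316 mod 511]
  = -(79/511)    [511 ≡ 7 mod 8 ⇒ (2/511)^2 = +1]
  = (511/79)    [QR: both ≡ 3 mod 4, sign flips]
  = (37/79)    [511 ≡ 37 mod 79]
  = (79/37)    [QR: 37 ≡ 1 mod 4, sign kept]
  = (5/37)    [79 ≡ 5 mod 37]
  = (37/5)    [QR: 5 ≡ 1 mod 4, sign kept]
  = (2/5)    [37 ≡ 2 mod 5]
  = -(1/5)    [5 ≡ 5 mod 8 ⇒ (2/5) = -1]
  = -1    [(1/5) = 1]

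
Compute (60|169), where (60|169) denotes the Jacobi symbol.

Factor out 2: 60 = 2^2·15. Since 169 ≡ 1 (mod 8), (2|169) = +1, and (2|169)^2 = +1. Now have (15|169).
169 ≡ 1 (mod 4), so quadratic reciprocity gives (15|169) = (169|15). Reduce: 169 ≡ 4 (mod 15). Now have (4|15).
Factor out 2: 4 = 2^2. Since 15 ≡ 7 (mod 8), (2|15) = +1, and (2|15)^2 = +1. Now have (1|15).
(1|15) = 1. Collecting the sign factors: 1.

1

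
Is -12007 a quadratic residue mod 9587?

yes

Pull out -1: (-12007|9587) = (-1|9587)·(12007|9587). Since 9587 ≡ 3 (mod 4), (-1|9587) = -1. Now have -(12007|9587).
Reduce the numerator: 12007 ≡ 2420 (mod 9587), so (12007|9587) = (2420|9587).
Factor out 2: 2420 = 2^2·605. Since 9587 ≡ 3 (mod 8), (2|9587) = -1, and (2|9587)^2 = +1. Now have -(605|9587).
605 ≡ 1 (mod 4), so quadratic reciprocity gives (605|9587) = (9587|605). Reduce: 9587 ≡ 512 (mod 605). Now have -(512|605).
Factor out 2: 512 = 2^9. Since 605 ≡ 5 (mod 8), (2|605) = -1, and (2|605)^9 = -1. Now have (1|605).
(1|605) = 1. Collecting the sign factors: 1.
The Legendre symbol is 1, so x^2 ≡ -12007 (mod 9587) has solution.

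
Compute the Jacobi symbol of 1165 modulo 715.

0

(1165/715)
  = (450/715)    [1165 ≡ 450 mod 715]
  = -(225/715)    [715 ≡ 3 mod 8 ⇒ (2/715) = -1]
  = -(715/225)    [QR: 225 ≡ 1 mod 4, sign kept]
  = -(40/225)    [715 ≡ 40 mod 225]
  = -(5/225)    [225 ≡ 1 mod 8 ⇒ (2/225)^3 = +1]
  = -(225/5)    [QR: 5 ≡ 1 mod 4, sign kept]
  = -(0/5)    [225 ≡ 0 mod 5]
  = 0    [numerator 0, gcd > 1]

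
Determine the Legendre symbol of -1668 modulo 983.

Pull out -1: (-1668 / 983) = (-1 / 983)·(1668 / 983). Since 983 ≡ 3 (mod 4), (-1 / 983) = -1. Now have -(1668 / 983).
Reduce the numerator: 1668 ≡ 685 (mod 983), so (1668 / 983) = (685 / 983).
685 ≡ 1 (mod 4), so quadratic reciprocity gives (685 / 983) = (983 / 685). Reduce: 983 ≡ 298 (mod 685). Now have -(298 / 685).
Factor out 2: 298 = 2·149. Since 685 ≡ 5 (mod 8), (2 / 685) = -1. Now have (149 / 685).
149 ≡ 1 (mod 4), so quadratic reciprocity gives (149 / 685) = (685 / 149). Reduce: 685 ≡ 89 (mod 149). Now have (89 / 149).
89 ≡ 1 (mod 4), so quadratic reciprocity gives (89 / 149) = (149 / 89). Reduce: 149 ≡ 60 (mod 89). Now have (60 / 89).
Factor out 2: 60 = 2^2·15. Since 89 ≡ 1 (mod 8), (2 / 89) = +1, and (2 / 89)^2 = +1. Now have (15 / 89).
89 ≡ 1 (mod 4), so quadratic reciprocity gives (15 / 89) = (89 / 15). Reduce: 89 ≡ 14 (mod 15). Now have (14 / 15).
Factor out 2: 14 = 2·7. Since 15 ≡ 7 (mod 8), (2 / 15) = +1. Now have (7 / 15).
Both 7 ≡ 3 and 15 ≡ 3 (mod 4), so reciprocity gives (7 / 15) = -(15 / 7). Reduce: 15 ≡ 1 (mod 7). Now have -(1 / 7).
(1 / 7) = 1. Collecting the sign factors: -1.

-1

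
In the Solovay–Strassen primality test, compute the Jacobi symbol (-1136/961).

Pull out -1: (-1136/961) = (-1/961)·(1136/961). Since 961 ≡ 1 (mod 4), (-1/961) = +1. Now have (1136/961).
Reduce the numerator: 1136 ≡ 175 (mod 961), so (1136/961) = (175/961).
961 ≡ 1 (mod 4), so quadratic reciprocity gives (175/961) = (961/175). Reduce: 961 ≡ 86 (mod 175). Now have (86/175).
Factor out 2: 86 = 2·43. Since 175 ≡ 7 (mod 8), (2/175) = +1. Now have (43/175).
Both 43 ≡ 3 and 175 ≡ 3 (mod 4), so reciprocity gives (43/175) = -(175/43). Reduce: 175 ≡ 3 (mod 43). Now have -(3/43).
Both 3 ≡ 3 and 43 ≡ 3 (mod 4), so reciprocity gives (3/43) = -(43/3). Reduce: 43 ≡ 1 (mod 3). Now have (1/3).
(1/3) = 1. Collecting the sign factors: 1.

1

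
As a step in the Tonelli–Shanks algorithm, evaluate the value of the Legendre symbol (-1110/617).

(-1110/617)
  = (1110/617)    [617 ≡ 1 mod 4 ⇒ (-1/617) = +1]
  = (493/617)    [1110 ≡ 493 mod 617]
  = (617/493)    [QR: 493 ≡ 1 mod 4, sign kept]
  = (124/493)    [617 ≡ 124 mod 493]
  = (31/493)    [493 ≡ 5 mod 8 ⇒ (2/493)^2 = +1]
  = (493/31)    [QR: 493 ≡ 1 mod 4, sign kept]
  = (28/31)    [493 ≡ 28 mod 31]
  = (7/31)    [31 ≡ 7 mod 8 ⇒ (2/31)^2 = +1]
  = -(31/7)    [QR: both ≡ 3 mod 4, sign flips]
  = -(3/7)    [31 ≡ 3 mod 7]
  = (7/3)    [QR: both ≡ 3 mod 4, sign flips]
  = (1/3)    [7 ≡ 1 mod 3]
  = 1    [(1/3) = 1]

1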